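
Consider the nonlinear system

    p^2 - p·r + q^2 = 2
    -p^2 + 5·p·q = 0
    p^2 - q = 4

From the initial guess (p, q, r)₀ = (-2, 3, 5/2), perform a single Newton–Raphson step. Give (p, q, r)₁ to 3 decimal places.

(-1.932, -0.271, 4.534)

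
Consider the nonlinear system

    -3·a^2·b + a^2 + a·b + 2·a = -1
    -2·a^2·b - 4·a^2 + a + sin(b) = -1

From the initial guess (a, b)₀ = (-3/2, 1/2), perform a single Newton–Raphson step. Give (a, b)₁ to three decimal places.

(-0.828, 0.356)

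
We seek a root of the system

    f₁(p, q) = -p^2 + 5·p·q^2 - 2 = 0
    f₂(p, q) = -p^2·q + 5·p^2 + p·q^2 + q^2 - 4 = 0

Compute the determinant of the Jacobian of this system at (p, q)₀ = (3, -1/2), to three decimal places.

J = [[-2·p + 5·q^2, 10·p·q], [-2·p·q + 10·p + q^2, -p^2 + 2·p·q + 2·q]].
At the point, J = [[-4.750, -15.000], [33.250, -13.000]].
det J = 560.500.

560.500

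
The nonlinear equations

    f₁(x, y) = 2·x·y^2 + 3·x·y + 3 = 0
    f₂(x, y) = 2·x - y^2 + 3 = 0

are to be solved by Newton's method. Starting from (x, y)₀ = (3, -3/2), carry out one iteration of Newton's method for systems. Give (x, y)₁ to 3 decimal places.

At (3, -3/2): F = (3.000, 6.750).
Jacobian J = [[2·y^2 + 3·y, 4·x·y + 3·x], [2, -2·y]].
At the point, J = [[0.000, -9.000], [2.000, 3.000]] (det J = 18.000).
Solving J·Δ = −F gives Δ = (-3.875, 0.333).
Then the next iterate is (x, y)₁ = (-0.875, -1.167).

(-0.875, -1.167)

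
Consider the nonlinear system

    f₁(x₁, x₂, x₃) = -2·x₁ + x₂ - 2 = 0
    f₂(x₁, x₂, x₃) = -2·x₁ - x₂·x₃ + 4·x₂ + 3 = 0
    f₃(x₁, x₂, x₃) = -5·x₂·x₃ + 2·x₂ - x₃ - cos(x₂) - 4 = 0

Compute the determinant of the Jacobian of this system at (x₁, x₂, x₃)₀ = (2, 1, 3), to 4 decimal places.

J = [[-2, 1, 0], [-2, -x₃ + 4, -x₂], [0, -5·x₃ + sin(x₂) + 2, -5·x₂ - 1]].
At the point, J = [[-2.0000, 1.0000, 0.0000], [-2.0000, 1.0000, -1.0000], [0.0000, -12.158529, -6.0000]].
det J = 24.3171.

24.3171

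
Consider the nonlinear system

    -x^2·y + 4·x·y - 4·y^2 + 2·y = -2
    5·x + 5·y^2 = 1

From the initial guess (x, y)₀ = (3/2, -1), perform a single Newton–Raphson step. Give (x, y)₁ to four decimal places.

(0.1277, -0.5362)

At (3/2, -1): F = (-7.7500, 11.5000).
Jacobian J = [[-2·x·y + 4·y, -x^2 + 4·x - 8·y + 2], [5, 10·y]].
At the point, J = [[-1.0000, 13.7500], [5.0000, -10.0000]] (det J = -58.7500).
Solving J·Δ = −F gives Δ = (-1.3723, 0.4638).
Then the next iterate is (x, y)₁ = (0.1277, -0.5362).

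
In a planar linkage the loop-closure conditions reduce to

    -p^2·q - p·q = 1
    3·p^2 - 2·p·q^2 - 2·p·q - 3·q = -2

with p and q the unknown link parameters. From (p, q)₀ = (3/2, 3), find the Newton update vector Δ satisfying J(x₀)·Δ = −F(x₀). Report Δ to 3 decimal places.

At (3/2, 3): F = (-12.250, -36.250).
Jacobian J = [[-2·p·q - q, -p^2 - p], [6·p - 2·q^2 - 2·q, -4·p·q - 2·p - 3]].
At the point, J = [[-12.000, -3.750], [-15.000, -24.000]] (det J = 231.750).
Solving J·Δ = −F gives Δ = (-0.682, -1.084).

(-0.682, -1.084)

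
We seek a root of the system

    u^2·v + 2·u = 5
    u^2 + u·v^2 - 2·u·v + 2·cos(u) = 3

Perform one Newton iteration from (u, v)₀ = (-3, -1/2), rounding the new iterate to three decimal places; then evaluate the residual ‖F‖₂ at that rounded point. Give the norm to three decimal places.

7.140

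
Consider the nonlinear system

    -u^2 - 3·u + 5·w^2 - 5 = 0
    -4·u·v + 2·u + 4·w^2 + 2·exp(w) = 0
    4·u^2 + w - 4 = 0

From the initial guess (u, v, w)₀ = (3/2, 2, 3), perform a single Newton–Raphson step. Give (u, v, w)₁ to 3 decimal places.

(0.935, 0.698, 1.779)

At (3/2, 2, 3): F = (33.250, 67.17107, 8.000).
Jacobian J = [[-2·u - 3, 0, 10·w], [-4·v + 2, -4·u, 8·w + 2·exp(w)], [8·u, 0, 1]].
At the point, J = [[-6.000, 0.000, 30.000], [-6.000, -6.000, 64.17107], [12.000, 0.000, 1.000]] (det J = 2196.000).
Solving J·Δ = −F gives Δ = (-0.565, -1.302, -1.221).
Then the next iterate is (u, v, w)₁ = (0.935, 0.698, 1.779).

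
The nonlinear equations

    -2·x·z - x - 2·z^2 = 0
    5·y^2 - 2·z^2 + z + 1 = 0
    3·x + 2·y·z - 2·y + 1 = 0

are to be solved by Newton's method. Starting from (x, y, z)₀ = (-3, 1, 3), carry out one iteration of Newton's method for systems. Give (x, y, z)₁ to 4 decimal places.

(-2.3731, 1.6455, 2.7687)

At (-3, 1, 3): F = (3.0000, -9.0000, -4.0000).
Jacobian J = [[-2·z - 1, 0, -2·x - 4·z], [0, 10·y, -4·z + 1], [3, 2·z - 2, 2·y]].
At the point, J = [[-7.0000, 0.0000, -6.0000], [0.0000, 10.0000, -11.0000], [3.0000, 4.0000, 2.0000]] (det J = -268.0000).
Solving J·Δ = −F gives Δ = (0.6269, 0.6455, -0.2313).
Then the next iterate is (x, y, z)₁ = (-2.3731, 1.6455, 2.7687).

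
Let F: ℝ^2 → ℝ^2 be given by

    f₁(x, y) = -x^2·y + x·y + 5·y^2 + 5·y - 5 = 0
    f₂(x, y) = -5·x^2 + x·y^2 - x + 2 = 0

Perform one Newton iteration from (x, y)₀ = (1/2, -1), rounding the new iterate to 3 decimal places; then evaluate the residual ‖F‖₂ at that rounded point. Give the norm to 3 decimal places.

6.504

At (1/2, -1): F = (-5.250, 0.750).
Jacobian J = [[-2·x·y + y, -x^2 + x + 10·y + 5], [-10·x + y^2 - 1, 2·x·y]].
At the point, J = [[0.000, -4.750], [-5.000, -1.000]] (det J = -23.750).
Solving J·Δ = −F gives Δ = (0.371, -1.105).
Then the next iterate is (x, y)₁ = (0.871, -2.105).
Re-evaluating at (0.871, -2.105): F = (6.39361, 1.19522), so ‖F‖₂ = 6.504.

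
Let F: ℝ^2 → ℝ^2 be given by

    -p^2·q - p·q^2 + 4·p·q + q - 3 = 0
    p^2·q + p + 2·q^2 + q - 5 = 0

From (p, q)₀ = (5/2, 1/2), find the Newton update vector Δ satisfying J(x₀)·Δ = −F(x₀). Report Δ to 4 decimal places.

(-1.0274, 0.2131)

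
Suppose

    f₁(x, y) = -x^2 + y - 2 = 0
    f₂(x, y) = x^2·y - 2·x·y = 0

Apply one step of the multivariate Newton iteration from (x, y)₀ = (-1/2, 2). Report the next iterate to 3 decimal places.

(-0.112, 1.862)

At (-1/2, 2): F = (-0.250, 2.500).
Jacobian J = [[-2·x, 1], [2·x·y - 2·y, x^2 - 2·x]].
At the point, J = [[1.000, 1.000], [-6.000, 1.250]] (det J = 7.250).
Solving J·Δ = −F gives Δ = (0.388, -0.138).
Then the next iterate is (x, y)₁ = (-0.112, 1.862).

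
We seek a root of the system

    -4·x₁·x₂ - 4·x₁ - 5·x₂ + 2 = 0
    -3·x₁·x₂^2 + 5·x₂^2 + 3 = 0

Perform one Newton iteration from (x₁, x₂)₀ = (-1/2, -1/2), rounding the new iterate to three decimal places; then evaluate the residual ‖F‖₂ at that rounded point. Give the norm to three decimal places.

4.908

At (-1/2, -1/2): F = (5.500, 4.625).
Jacobian J = [[-4·x₂ - 4, -4·x₁ - 5], [-3·x₂^2, -6·x₁·x₂ + 10·x₂]].
At the point, J = [[-2.000, -3.000], [-0.750, -6.500]] (det J = 10.750).
Solving J·Δ = −F gives Δ = (2.035, 0.477).
Then the next iterate is (x₁, x₂)₁ = (1.535, -0.023).
Re-evaluating at (1.535, -0.023): F = (-3.88378, 3.00021), so ‖F‖₂ = 4.908.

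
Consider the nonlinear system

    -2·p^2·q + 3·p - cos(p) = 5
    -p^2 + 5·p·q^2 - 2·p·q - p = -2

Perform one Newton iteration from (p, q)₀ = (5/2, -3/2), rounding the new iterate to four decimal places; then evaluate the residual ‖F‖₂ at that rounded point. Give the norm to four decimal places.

At (5/2, -3/2): F = (22.051144, 28.8750).
Jacobian J = [[-4·p·q + sin(p) + 3, -2·p^2], [-2·p + 5·q^2 - 2·q - 1, 10·p·q - 2·p]].
At the point, J = [[18.598472, -12.5000], [8.2500, -42.5000]] (det J = -687.310066).
Solving J·Δ = −F gives Δ = (-0.8384, 0.5167).
Then the next iterate is (p, q)₁ = (1.6616, -0.9833).
Re-evaluating at (1.6616, -0.9833): F = (5.505094, 8.878018), so ‖F‖₂ = 10.4463.

10.4463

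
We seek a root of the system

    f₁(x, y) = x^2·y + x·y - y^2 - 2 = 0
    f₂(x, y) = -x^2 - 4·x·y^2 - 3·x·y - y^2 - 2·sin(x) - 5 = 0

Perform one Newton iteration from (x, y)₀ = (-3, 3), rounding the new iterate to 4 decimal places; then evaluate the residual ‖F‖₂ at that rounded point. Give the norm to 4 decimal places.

30.3866

At (-3, 3): F = (7.0000, 112.282240).
Jacobian J = [[2·x·y + y, x^2 + x - 2·y], [-2·x - 4·y^2 - 3·y - 2·cos(x), -8·x·y - 3·x - 2·y]].
At the point, J = [[-15.0000, 0.0000], [-37.020015, 75.0000]] (det J = -1125.0000).
Solving J·Δ = −F gives Δ = (0.4667, -1.2667).
Then the next iterate is (x, y)₁ = (-2.5333, 1.7333).
Re-evaluating at (-2.5333, 1.7333): F = (1.728344, 30.337369), so ‖F‖₂ = 30.3866.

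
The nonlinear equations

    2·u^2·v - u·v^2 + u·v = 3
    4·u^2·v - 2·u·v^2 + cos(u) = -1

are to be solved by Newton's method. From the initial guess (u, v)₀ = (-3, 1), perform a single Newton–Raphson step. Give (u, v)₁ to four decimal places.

At (-3, 1): F = (15.0000, 42.010008).
Jacobian J = [[4·u·v - v^2 + v, 2·u^2 - 2·u·v + u], [8·u·v - 2·v^2 - sin(u), 4·u^2 - 4·u·v]].
At the point, J = [[-12.0000, 21.0000], [-25.858880, 48.0000]] (det J = -32.963520).
Solving J·Δ = −F gives Δ = (-4.9209, -3.5262).
Then the next iterate is (u, v)₁ = (-7.9209, -2.5262).

(-7.9209, -2.5262)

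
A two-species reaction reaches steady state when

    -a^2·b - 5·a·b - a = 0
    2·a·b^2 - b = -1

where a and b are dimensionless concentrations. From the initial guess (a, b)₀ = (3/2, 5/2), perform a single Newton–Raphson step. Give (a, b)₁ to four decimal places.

(0.3725, 2.2745)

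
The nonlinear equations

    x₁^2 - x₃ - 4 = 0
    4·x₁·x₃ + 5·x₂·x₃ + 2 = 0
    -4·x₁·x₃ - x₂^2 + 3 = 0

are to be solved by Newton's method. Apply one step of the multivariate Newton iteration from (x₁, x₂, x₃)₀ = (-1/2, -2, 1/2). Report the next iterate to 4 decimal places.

(-3.6705, -3.0455, -0.5795)

At (-1/2, -2, 1/2): F = (-4.2500, -4.0000, 0.0000).
Jacobian J = [[2·x₁, 0, -1], [4·x₃, 5·x₃, 4·x₁ + 5·x₂], [-4·x₃, -2·x₂, -4·x₁]].
At the point, J = [[-1.0000, 0.0000, -1.0000], [2.0000, 2.5000, -12.0000], [-2.0000, 4.0000, 2.0000]] (det J = -66.0000).
Solving J·Δ = −F gives Δ = (-3.1705, -1.0455, -1.0795).
Then the next iterate is (x₁, x₂, x₃)₁ = (-3.6705, -3.0455, -0.5795).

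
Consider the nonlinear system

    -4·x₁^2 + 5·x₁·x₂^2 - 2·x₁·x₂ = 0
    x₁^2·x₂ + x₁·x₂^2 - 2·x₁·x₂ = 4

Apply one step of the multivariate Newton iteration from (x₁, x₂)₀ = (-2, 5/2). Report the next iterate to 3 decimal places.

At (-2, 5/2): F = (-68.500, 3.500).
Jacobian J = [[-8·x₁ + 5·x₂^2 - 2·x₂, 10·x₁·x₂ - 2·x₁], [2·x₁·x₂ + x₂^2 - 2·x₂, x₁^2 + 2·x₁·x₂ - 2·x₁]].
At the point, J = [[42.250, -46.000], [-8.750, -2.000]] (det J = -487.000).
Solving J·Δ = −F gives Δ = (0.612, -0.927).
Then the next iterate is (x₁, x₂)₁ = (-1.388, 1.573).

(-1.388, 1.573)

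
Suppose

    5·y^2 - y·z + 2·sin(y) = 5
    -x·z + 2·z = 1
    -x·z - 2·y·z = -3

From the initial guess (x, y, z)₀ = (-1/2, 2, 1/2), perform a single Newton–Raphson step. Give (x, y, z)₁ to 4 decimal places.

(1.5125, 1.1850, 0.8025)

At (-1/2, 2, 1/2): F = (15.818595, 0.2500, 1.2500).
Jacobian J = [[0, 10·y - z + 2·cos(y), -y], [-z, 0, -x + 2], [-z, -2·z, -x - 2·y]].
At the point, J = [[0.0000, 18.667706, -2.0000], [-0.5000, 0.0000, 2.5000], [-0.5000, -1.0000, -3.5000]] (det J = -57.003119).
Solving J·Δ = −F gives Δ = (2.0125, -0.8150, 0.3025).
Then the next iterate is (x, y, z)₁ = (1.5125, 1.1850, 0.8025).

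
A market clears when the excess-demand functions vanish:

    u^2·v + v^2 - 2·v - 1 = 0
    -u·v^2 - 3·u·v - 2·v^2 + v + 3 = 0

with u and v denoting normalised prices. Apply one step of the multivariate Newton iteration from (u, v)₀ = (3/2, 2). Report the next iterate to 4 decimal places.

At (3/2, 2): F = (3.5000, -18.0000).
Jacobian J = [[2·u·v, u^2 + 2·v - 2], [-v^2 - 3·v, -2·u·v - 3·u - 4·v + 1]].
At the point, J = [[6.0000, 4.2500], [-10.0000, -17.5000]] (det J = -62.5000).
Solving J·Δ = −F gives Δ = (0.2440, -1.1680).
Then the next iterate is (u, v)₁ = (1.7440, 0.8320).

(1.7440, 0.8320)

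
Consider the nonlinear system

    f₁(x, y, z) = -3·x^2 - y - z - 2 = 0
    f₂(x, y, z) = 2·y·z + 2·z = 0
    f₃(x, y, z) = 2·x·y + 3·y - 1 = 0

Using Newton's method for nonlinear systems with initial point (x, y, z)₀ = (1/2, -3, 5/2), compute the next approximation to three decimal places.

(-0.608, -1.412, 1.985)

At (1/2, -3, 5/2): F = (-2.250, -10.000, -13.000).
Jacobian J = [[-6·x, -1, -1], [0, 2·z, 2·y + 2], [2·y, 2·x + 3, 0]].
At the point, J = [[-3.000, -1.000, -1.000], [0.000, 5.000, -4.000], [-6.000, 4.000, 0.000]] (det J = -102.000).
Solving J·Δ = −F gives Δ = (-1.108, 1.588, -0.515).
Then the next iterate is (x, y, z)₁ = (-0.608, -1.412, 1.985).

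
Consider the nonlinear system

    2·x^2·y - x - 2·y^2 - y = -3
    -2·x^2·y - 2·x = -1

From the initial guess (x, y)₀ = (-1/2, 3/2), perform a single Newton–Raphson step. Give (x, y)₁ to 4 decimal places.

(-1.5588, 1.8824)

At (-1/2, 3/2): F = (-1.7500, 1.2500).
Jacobian J = [[4·x·y - 1, 2·x^2 - 4·y - 1], [-4·x·y - 2, -2·x^2]].
At the point, J = [[-4.0000, -6.5000], [1.0000, -0.5000]] (det J = 8.5000).
Solving J·Δ = −F gives Δ = (-1.0588, 0.3824).
Then the next iterate is (x, y)₁ = (-1.5588, 1.8824).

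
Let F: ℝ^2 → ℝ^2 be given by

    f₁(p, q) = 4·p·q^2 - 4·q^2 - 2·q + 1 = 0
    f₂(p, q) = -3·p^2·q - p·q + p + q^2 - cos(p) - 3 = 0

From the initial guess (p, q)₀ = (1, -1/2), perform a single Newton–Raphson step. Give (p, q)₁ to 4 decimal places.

(2.8618, 1.4309)

At (1, -1/2): F = (2.0000, -0.290302).
Jacobian J = [[4·q^2, 8·p·q - 8·q - 2], [-6·p·q - q + sin(p) + 1, -3·p^2 - p + 2·q]].
At the point, J = [[1.0000, -2.0000], [5.341471, -5.0000]] (det J = 5.682942).
Solving J·Δ = −F gives Δ = (1.8618, 1.9309).
Then the next iterate is (p, q)₁ = (2.8618, 1.4309).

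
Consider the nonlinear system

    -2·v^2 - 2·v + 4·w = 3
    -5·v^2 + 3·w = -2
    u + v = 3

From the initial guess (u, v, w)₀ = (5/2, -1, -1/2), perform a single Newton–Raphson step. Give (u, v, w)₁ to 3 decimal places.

At (5/2, -1, -1/2): F = (-5.000, -4.500, -1.500).
Jacobian J = [[0, -4·v - 2, 4], [0, -10·v, 3], [1, 1, 0]].
At the point, J = [[0.000, 2.000, 4.000], [0.000, 10.000, 3.000], [1.000, 1.000, 0.000]] (det J = -34.000).
Solving J·Δ = −F gives Δ = (1.412, 0.088, 1.206).
Then the next iterate is (u, v, w)₁ = (3.912, -0.912, 0.706).

(3.912, -0.912, 0.706)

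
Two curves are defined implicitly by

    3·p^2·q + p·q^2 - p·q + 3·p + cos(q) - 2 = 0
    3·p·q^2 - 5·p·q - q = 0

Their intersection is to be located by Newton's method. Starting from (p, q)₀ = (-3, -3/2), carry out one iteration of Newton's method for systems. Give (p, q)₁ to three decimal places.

(-1.870, -0.887)

At (-3, -3/2): F = (-62.67926, -41.250).
Jacobian J = [[6·p·q + q^2 - q + 3, 3·p^2 + 2·p·q - p - sin(q)], [3·q^2 - 5·q, 6·p·q - 5·p - 1]].
At the point, J = [[33.750, 39.99749], [14.250, 41.000]] (det J = 813.78570).
Solving J·Δ = −F gives Δ = (1.130, 0.613).
Then the next iterate is (p, q)₁ = (-1.870, -0.887).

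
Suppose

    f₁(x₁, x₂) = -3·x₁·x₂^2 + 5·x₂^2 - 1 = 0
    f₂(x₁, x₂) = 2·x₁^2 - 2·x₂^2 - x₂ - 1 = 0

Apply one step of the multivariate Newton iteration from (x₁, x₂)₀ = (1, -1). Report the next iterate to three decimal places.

(0.571, -0.429)

At (1, -1): F = (1.000, 0.000).
Jacobian J = [[-3·x₂^2, -6·x₁·x₂ + 10·x₂], [4·x₁, -4·x₂ - 1]].
At the point, J = [[-3.000, -4.000], [4.000, 3.000]] (det J = 7.000).
Solving J·Δ = −F gives Δ = (-0.429, 0.571).
Then the next iterate is (x₁, x₂)₁ = (0.571, -0.429).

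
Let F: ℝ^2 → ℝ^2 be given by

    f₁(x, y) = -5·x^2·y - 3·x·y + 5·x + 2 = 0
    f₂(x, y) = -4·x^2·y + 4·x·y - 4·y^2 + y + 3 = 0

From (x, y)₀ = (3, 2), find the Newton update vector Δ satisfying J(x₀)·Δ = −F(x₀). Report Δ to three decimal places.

At (3, 2): F = (-91.000, -59.000).
Jacobian J = [[-10·x·y - 3·y + 5, -5·x^2 - 3·x], [-8·x·y + 4·y, -4·x^2 + 4·x - 8·y + 1]].
At the point, J = [[-61.000, -54.000], [-40.000, -39.000]] (det J = 219.000).
Solving J·Δ = −F gives Δ = (-1.658, 0.187).

(-1.658, 0.187)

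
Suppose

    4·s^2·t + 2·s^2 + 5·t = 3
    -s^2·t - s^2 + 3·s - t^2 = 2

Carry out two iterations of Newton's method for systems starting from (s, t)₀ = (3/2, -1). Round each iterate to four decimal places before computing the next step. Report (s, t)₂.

(0.9959, 0.0914)

At (3/2, -1): F = (-12.5000, 1.5000).
Jacobian J = [[8·s·t + 4·s, 4·s^2 + 5], [-2·s·t - 2·s + 3, -s^2 - 2·t]].
At the point, J = [[-6.0000, 14.0000], [3.0000, -0.2500]] (det J = -40.5000).
Solving J·Δ = −F gives Δ = (-0.4414, 0.7037).
Then the next iterate is (s, t)₁ = (1.0586, -0.2963).
Round to (1.0586, -0.2963) and repeat: F = (-3.568407, 0.299416), J = [[1.725095, 9.482536], [1.510126, -0.528034]].
Δ = (-0.0627, 0.3877), so (s, t)₂ = (0.9959, 0.0914).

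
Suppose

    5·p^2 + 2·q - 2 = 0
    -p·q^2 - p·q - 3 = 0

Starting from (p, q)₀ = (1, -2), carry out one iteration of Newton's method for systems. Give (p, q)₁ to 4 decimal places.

At (1, -2): F = (-1.0000, -5.0000).
Jacobian J = [[10·p, 2], [-q^2 - q, -2·p·q - p]].
At the point, J = [[10.0000, 2.0000], [-2.0000, 3.0000]] (det J = 34.0000).
Solving J·Δ = −F gives Δ = (-0.2059, 1.5294).
Then the next iterate is (p, q)₁ = (0.7941, -0.4706).

(0.7941, -0.4706)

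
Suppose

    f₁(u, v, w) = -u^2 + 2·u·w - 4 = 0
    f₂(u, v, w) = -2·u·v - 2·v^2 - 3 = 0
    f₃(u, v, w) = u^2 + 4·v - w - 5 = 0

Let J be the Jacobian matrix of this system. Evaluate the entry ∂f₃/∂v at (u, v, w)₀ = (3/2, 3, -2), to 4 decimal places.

4.0000

∂f₃/∂v = 4.
At (3/2, 3, -2) this is 4.0000.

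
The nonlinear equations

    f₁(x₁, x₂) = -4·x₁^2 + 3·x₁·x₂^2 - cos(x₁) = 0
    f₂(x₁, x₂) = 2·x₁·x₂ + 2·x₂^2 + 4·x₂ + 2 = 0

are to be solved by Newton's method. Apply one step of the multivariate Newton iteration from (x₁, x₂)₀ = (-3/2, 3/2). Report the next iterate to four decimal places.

At (-3/2, 3/2): F = (-19.195737, 8.0000).
Jacobian J = [[-8·x₁ + 3·x₂^2 + sin(x₁), 6·x₁·x₂], [2·x₂, 2·x₁ + 4·x₂ + 4]].
At the point, J = [[17.752505, -13.5000], [3.0000, 7.0000]] (det J = 164.767535).
Solving J·Δ = −F gives Δ = (0.1600, -1.2114).
Then the next iterate is (x₁, x₂)₁ = (-1.3400, 0.2886).

(-1.3400, 0.2886)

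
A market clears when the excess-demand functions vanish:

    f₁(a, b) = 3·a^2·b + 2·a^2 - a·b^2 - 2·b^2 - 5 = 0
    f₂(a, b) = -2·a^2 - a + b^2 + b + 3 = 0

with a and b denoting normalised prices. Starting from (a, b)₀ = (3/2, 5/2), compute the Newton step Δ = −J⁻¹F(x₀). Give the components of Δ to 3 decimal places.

(-0.495, -1.535)

At (3/2, 5/2): F = (-5.500, 5.750).
Jacobian J = [[6·a·b + 4·a - b^2, 3·a^2 - 2·a·b - 4·b], [-4·a - 1, 2·b + 1]].
At the point, J = [[22.250, -10.750], [-7.000, 6.000]] (det J = 58.250).
Solving J·Δ = −F gives Δ = (-0.495, -1.535).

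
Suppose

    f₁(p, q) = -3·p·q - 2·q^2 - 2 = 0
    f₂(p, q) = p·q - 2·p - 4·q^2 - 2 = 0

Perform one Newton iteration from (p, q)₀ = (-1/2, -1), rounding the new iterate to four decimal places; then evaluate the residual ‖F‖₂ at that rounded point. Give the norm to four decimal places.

At (-1/2, -1): F = (-5.5000, -4.5000).
Jacobian J = [[-3·q, -3·p - 4·q], [q - 2, p - 8·q]].
At the point, J = [[3.0000, 5.5000], [-3.0000, 7.5000]] (det J = 39.0000).
Solving J·Δ = −F gives Δ = (0.4231, 0.7692).
Then the next iterate is (p, q)₁ = (-0.0769, -0.2308).
Re-evaluating at (-0.0769, -0.2308): F = (-2.159783, -2.041526), so ‖F‖₂ = 2.9720.

2.9720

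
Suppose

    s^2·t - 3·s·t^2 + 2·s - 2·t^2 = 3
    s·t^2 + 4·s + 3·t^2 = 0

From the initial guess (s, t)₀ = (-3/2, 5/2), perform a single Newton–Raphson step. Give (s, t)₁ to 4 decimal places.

(-1.3061, 1.7850)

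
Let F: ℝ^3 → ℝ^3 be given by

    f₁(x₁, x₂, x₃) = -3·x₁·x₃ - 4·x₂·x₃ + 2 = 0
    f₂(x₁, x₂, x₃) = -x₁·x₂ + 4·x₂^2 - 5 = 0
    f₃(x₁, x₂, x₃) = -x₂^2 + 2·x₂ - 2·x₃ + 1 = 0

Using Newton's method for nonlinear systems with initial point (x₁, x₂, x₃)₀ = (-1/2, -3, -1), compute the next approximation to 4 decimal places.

(1.3926, -1.5031, -1.0123)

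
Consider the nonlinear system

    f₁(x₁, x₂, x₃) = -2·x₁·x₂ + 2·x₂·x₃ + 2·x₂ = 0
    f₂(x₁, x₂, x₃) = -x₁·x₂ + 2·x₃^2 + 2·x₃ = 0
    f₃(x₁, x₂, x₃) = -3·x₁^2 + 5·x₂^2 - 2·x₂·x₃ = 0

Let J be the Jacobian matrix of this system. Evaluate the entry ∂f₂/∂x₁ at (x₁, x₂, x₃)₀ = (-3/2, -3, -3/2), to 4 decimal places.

3.0000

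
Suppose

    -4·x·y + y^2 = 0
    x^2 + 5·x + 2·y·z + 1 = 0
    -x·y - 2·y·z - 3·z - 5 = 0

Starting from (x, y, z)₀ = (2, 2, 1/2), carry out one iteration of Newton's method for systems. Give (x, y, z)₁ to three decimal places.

(0.708, 1.585, -0.738)

At (2, 2, 1/2): F = (-12.000, 17.000, -12.500).
Jacobian J = [[-4·y, -4·x + 2·y, 0], [2·x + 5, 2·z, 2·y], [-y, -x - 2·z, -2·y - 3]].
At the point, J = [[-8.000, -4.000, 0.000], [9.000, 1.000, 4.000], [-2.000, -3.000, -7.000]] (det J = -260.000).
Solving J·Δ = −F gives Δ = (-1.292, -0.415, -1.238).
Then the next iterate is (x, y, z)₁ = (0.708, 1.585, -0.738).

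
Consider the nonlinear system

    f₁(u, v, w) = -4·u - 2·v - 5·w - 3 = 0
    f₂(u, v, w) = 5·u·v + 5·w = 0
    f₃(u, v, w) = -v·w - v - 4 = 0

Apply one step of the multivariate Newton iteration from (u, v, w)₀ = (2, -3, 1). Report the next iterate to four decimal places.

At (2, -3, 1): F = (-10.0000, -25.0000, 2.0000).
Jacobian J = [[-4, -2, -5], [5·v, 5·u, 5], [0, -w - 1, -v]].
At the point, J = [[-4.0000, -2.0000, -5.0000], [-15.0000, 10.0000, 5.0000], [0.0000, -2.0000, 3.0000]] (det J = -400.0000).
Solving J·Δ = −F gives Δ = (-1.8000, 0.1000, -0.6000).
Then the next iterate is (u, v, w)₁ = (0.2000, -2.9000, 0.4000).

(0.2000, -2.9000, 0.4000)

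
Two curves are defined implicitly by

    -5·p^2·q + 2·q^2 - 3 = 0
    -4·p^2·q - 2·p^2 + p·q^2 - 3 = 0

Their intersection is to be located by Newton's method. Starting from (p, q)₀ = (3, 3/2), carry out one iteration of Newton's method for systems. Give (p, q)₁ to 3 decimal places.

(1.455, 1.591)

At (3, 3/2): F = (-66.000, -68.250).
Jacobian J = [[-10·p·q, -5·p^2 + 4·q], [-8·p·q - 4·p + q^2, -4·p^2 + 2·p·q]].
At the point, J = [[-45.000, -39.000], [-45.750, -27.000]] (det J = -569.250).
Solving J·Δ = −F gives Δ = (-1.545, 0.091).
Then the next iterate is (p, q)₁ = (1.455, 1.591).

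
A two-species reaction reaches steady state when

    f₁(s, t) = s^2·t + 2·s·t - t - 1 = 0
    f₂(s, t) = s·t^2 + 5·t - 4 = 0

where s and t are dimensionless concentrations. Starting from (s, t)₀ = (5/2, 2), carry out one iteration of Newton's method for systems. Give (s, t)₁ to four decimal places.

At (5/2, 2): F = (19.5000, 16.0000).
Jacobian J = [[2·s·t + 2·t, s^2 + 2·s - 1], [t^2, 2·s·t + 5]].
At the point, J = [[14.0000, 10.2500], [4.0000, 15.0000]] (det J = 169.0000).
Solving J·Δ = −F gives Δ = (-0.7604, -0.8639).
Then the next iterate is (s, t)₁ = (1.7396, 1.1361).

(1.7396, 1.1361)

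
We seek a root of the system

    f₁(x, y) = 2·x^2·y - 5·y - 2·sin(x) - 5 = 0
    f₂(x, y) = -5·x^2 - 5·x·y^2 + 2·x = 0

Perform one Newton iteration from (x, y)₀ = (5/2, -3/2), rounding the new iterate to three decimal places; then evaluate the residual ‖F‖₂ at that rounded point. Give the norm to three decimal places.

16.520

At (5/2, -3/2): F = (-17.44694, -54.375).
Jacobian J = [[4·x·y - 2·cos(x), 2·x^2 - 5], [-10·x - 5·y^2 + 2, -10·x·y]].
At the point, J = [[-13.39771, 7.500], [-34.250, 37.500]] (det J = -245.53923).
Solving J·Δ = −F gives Δ = (-1.004, 0.533).
Then the next iterate is (x, y)₁ = (1.496, -0.967).
Re-evaluating at (1.496, -0.967): F = (-6.48773, -15.19255), so ‖F‖₂ = 16.520.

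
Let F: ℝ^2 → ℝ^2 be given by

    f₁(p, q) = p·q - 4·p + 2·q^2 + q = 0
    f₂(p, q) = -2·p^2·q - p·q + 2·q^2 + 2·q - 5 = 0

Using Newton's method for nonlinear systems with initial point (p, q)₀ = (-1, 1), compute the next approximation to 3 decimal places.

(0.407, 0.556)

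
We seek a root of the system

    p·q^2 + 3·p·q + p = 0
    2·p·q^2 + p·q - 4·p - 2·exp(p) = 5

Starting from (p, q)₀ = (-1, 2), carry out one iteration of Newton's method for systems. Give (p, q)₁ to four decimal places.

At (-1, 2): F = (-11.0000, -11.735759).
Jacobian J = [[q^2 + 3·q + 1, 2·p·q + 3·p], [2·q^2 + q - 2·exp(p) - 4, 4·p·q + p]].
At the point, J = [[11.0000, -7.0000], [5.264241, -9.0000]] (det J = -62.150312).
Solving J·Δ = −F gives Δ = (0.2711, -1.1454).
Then the next iterate is (p, q)₁ = (-0.7289, 0.8546).

(-0.7289, 0.8546)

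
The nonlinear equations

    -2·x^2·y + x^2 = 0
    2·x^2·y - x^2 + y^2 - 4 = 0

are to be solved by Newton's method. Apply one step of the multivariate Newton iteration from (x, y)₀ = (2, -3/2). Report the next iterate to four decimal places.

(0.7083, -2.0833)

At (2, -3/2): F = (16.0000, -17.7500).
Jacobian J = [[-4·x·y + 2·x, -2·x^2], [4·x·y - 2·x, 2·x^2 + 2·y]].
At the point, J = [[16.0000, -8.0000], [-16.0000, 5.0000]] (det J = -48.0000).
Solving J·Δ = −F gives Δ = (-1.2917, -0.5833).
Then the next iterate is (x, y)₁ = (0.7083, -2.0833).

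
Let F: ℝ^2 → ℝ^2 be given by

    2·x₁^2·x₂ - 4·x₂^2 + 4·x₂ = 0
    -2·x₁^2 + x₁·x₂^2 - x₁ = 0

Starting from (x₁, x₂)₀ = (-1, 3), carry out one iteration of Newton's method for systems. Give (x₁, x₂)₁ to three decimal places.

At (-1, 3): F = (-18.000, -10.000).
Jacobian J = [[4·x₁·x₂, 2·x₁^2 - 8·x₂ + 4], [-4·x₁ + x₂^2 - 1, 2·x₁·x₂]].
At the point, J = [[-12.000, -18.000], [12.000, -6.000]] (det J = 288.000).
Solving J·Δ = −F gives Δ = (0.250, -1.167).
Then the next iterate is (x₁, x₂)₁ = (-0.750, 1.833).

(-0.750, 1.833)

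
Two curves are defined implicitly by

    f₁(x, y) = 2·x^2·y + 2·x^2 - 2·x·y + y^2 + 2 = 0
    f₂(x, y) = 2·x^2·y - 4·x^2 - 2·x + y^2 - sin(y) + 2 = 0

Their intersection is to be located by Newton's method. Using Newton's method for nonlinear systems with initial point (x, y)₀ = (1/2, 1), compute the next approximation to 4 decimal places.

(0.0069, -0.3425)

At (1/2, 1): F = (3.0000, 0.658529).
Jacobian J = [[4·x·y + 4·x - 2·y, 2·x^2 - 2·x + 2·y], [4·x·y - 8·x - 2, 2·x^2 + 2·y - cos(y)]].
At the point, J = [[2.0000, 1.5000], [-4.0000, 1.959698]] (det J = 9.919395).
Solving J·Δ = −F gives Δ = (-0.4931, -1.3425).
Then the next iterate is (x, y)₁ = (0.0069, -0.3425).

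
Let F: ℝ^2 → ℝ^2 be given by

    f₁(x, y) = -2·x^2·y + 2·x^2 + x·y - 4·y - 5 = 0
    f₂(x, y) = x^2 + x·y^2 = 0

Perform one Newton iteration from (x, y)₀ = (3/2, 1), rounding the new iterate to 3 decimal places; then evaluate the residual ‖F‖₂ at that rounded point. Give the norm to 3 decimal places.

2.012

At (3/2, 1): F = (-7.500, 3.750).
Jacobian J = [[-4·x·y + 4·x + y, -2·x^2 + x - 4], [2·x + y^2, 2·x·y]].
At the point, J = [[1.000, -7.000], [4.000, 3.000]] (det J = 31.000).
Solving J·Δ = −F gives Δ = (-0.121, -1.089).
Then the next iterate is (x, y)₁ = (1.379, -0.089).
Re-evaluating at (1.379, -0.089): F = (-0.62496, 1.91256), so ‖F‖₂ = 2.012.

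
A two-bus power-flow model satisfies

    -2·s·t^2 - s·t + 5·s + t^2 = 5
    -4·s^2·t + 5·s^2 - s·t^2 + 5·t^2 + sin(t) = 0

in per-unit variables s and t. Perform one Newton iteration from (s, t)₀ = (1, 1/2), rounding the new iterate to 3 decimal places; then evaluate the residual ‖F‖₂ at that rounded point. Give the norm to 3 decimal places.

5.779

At (1, 1/2): F = (-0.750, 4.47943).
Jacobian J = [[-2·t^2 - t + 5, -4·s·t - s + 2·t], [-8·s·t + 10·s - t^2, -4·s^2 - 2·s·t + 10·t + cos(t)]].
At the point, J = [[4.000, -2.000], [5.750, 0.87758]] (det J = 15.01033).
Solving J·Δ = −F gives Δ = (-0.553, -1.481).
Then the next iterate is (s, t)₁ = (0.447, -0.981).
Re-evaluating at (0.447, -0.981): F = (-2.22448, 5.33367), so ‖F‖₂ = 5.779.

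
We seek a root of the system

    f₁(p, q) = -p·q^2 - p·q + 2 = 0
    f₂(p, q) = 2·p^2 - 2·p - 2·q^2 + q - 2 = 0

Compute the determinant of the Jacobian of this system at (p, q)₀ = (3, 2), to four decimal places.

192.0000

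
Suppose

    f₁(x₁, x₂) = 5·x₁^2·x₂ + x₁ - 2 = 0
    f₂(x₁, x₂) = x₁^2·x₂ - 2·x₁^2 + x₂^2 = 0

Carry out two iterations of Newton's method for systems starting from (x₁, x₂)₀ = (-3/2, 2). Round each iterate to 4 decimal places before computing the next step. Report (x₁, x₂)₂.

At (-3/2, 2): F = (19.0000, 4.0000).
Jacobian J = [[10·x₁·x₂ + 1, 5·x₁^2], [2·x₁·x₂ - 4·x₁, x₁^2 + 2·x₂]].
At the point, J = [[-29.0000, 11.2500], [0.0000, 6.2500]] (det J = -181.2500).
Solving J·Δ = −F gives Δ = (0.4069, -0.6400).
Then the next iterate is (x₁, x₂)₁ = (-1.0931, 1.3600).
Round to (-1.0931, 1.3600) and repeat: F = (5.032000, 1.084885), J = [[-13.866160, 5.974338], [1.399168, 3.914868]].
Δ = (0.2110, -0.3525), so (x₁, x₂)₂ = (-0.8821, 1.0075).

(-0.8821, 1.0075)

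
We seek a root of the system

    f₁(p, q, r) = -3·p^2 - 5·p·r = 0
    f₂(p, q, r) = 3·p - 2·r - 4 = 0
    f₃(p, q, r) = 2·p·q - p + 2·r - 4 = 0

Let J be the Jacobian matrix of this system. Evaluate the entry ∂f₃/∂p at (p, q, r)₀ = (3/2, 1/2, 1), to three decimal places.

∂f₃/∂p = 2·q - 1.
At (3/2, 1/2, 1) this is 0.000.

0.000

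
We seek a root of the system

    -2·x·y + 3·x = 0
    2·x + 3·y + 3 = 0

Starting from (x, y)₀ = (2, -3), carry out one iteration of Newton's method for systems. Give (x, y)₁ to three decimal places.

(0.686, -1.457)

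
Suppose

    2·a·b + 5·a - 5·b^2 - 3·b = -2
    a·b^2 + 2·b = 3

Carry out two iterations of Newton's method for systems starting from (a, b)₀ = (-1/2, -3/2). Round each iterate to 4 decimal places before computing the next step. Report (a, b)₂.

(2.6064, -1.5282)

At (-1/2, -3/2): F = (-5.7500, -7.1250).
Jacobian J = [[2·b + 5, 2·a - 10·b - 3], [b^2, 2·a·b + 2]].
At the point, J = [[2.0000, 11.0000], [2.2500, 3.5000]] (det J = -17.7500).
Solving J·Δ = −F gives Δ = (3.2817, -0.0739).
Then the next iterate is (a, b)₁ = (2.7817, -1.5739).
Round to (2.7817, -1.5739) and repeat: F = (-0.511841, 0.742919), J = [[1.8522, 18.3024], [2.477161, -6.756235]].
Δ = (-0.1753, 0.0457), so (a, b)₂ = (2.6064, -1.5282).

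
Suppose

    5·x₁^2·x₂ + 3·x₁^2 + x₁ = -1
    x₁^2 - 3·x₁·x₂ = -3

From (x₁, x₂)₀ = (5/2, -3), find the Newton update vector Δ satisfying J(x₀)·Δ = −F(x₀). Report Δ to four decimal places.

At (5/2, -3): F = (-71.5000, 31.7500).
Jacobian J = [[10·x₁·x₂ + 6·x₁ + 1, 5·x₁^2], [2·x₁ - 3·x₂, -3·x₁]].
At the point, J = [[-59.0000, 31.2500], [14.0000, -7.5000]] (det J = 5.0000).
Solving J·Δ = −F gives Δ = (91.1875, 174.4500).

(91.1875, 174.4500)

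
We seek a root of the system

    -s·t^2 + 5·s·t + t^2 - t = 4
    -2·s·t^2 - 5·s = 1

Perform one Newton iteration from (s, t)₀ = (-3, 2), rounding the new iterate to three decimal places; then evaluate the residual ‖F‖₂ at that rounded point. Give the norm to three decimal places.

6.003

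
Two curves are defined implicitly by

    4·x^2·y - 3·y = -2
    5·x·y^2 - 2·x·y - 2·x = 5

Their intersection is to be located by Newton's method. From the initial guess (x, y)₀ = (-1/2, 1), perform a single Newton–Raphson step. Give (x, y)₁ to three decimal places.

At (-1/2, 1): F = (0.000, -5.500).
Jacobian J = [[8·x·y, 4·x^2 - 3], [5·y^2 - 2·y - 2, 10·x·y - 2·x]].
At the point, J = [[-4.000, -2.000], [1.000, -4.000]] (det J = 18.000).
Solving J·Δ = −F gives Δ = (0.611, -1.222).
Then the next iterate is (x, y)₁ = (0.111, -0.222).

(0.111, -0.222)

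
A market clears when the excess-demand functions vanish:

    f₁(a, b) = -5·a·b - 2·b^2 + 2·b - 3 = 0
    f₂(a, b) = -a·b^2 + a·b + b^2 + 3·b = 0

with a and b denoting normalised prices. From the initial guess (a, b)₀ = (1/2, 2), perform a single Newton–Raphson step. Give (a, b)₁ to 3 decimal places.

(0.646, 0.417)

At (1/2, 2): F = (-12.000, 9.000).
Jacobian J = [[-5·b, -5·a - 4·b + 2], [-b^2 + b, -2·a·b + a + 2·b + 3]].
At the point, J = [[-10.000, -8.500], [-2.000, 5.500]] (det J = -72.000).
Solving J·Δ = −F gives Δ = (0.146, -1.583).
Then the next iterate is (a, b)₁ = (0.646, 0.417).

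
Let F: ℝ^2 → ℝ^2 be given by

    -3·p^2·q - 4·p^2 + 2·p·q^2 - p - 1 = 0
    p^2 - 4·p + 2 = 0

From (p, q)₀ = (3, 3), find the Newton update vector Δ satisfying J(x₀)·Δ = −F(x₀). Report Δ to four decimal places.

At (3, 3): F = (-67.0000, -1.0000).
Jacobian J = [[-6·p·q - 8·p + 2·q^2 - 1, -3·p^2 + 4·p·q], [2·p - 4, 0]].
At the point, J = [[-61.0000, 9.0000], [2.0000, 0.0000]] (det J = -18.0000).
Solving J·Δ = −F gives Δ = (0.5000, 10.8333).

(0.5000, 10.8333)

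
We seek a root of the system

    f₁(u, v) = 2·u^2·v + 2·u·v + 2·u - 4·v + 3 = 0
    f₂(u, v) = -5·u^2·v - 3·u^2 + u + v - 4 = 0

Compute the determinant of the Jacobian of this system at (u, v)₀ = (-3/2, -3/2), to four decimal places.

-113.2500

J = [[4·u·v + 2·v + 2, 2·u^2 + 2·u - 4], [-10·u·v - 6·u + 1, -5·u^2 + 1]].
At the point, J = [[8.0000, -2.5000], [-12.5000, -10.2500]].
det J = -113.2500.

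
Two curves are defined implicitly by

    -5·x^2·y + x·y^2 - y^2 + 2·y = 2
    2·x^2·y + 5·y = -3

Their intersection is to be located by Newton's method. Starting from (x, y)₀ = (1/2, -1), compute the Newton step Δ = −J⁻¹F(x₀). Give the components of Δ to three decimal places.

At (1/2, -1): F = (-3.250, -2.500).
Jacobian J = [[-10·x·y + y^2, -5·x^2 + 2·x·y - 2·y + 2], [4·x·y, 2·x^2 + 5]].
At the point, J = [[6.000, 1.750], [-2.000, 5.500]] (det J = 36.500).
Solving J·Δ = −F gives Δ = (0.370, 0.589).

(0.370, 0.589)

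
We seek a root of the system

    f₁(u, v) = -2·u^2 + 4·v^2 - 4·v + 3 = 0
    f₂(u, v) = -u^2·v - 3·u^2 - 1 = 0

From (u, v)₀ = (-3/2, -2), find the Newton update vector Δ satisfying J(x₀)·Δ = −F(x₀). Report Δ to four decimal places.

(2.4866, 1.8710)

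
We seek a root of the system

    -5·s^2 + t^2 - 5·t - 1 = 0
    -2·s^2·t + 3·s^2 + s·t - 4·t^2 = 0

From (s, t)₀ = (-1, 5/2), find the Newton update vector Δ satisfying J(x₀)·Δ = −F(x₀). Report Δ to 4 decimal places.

At (-1, 5/2): F = (-12.2500, -29.5000).
Jacobian J = [[-10·s, 2·t - 5], [-4·s·t + 6·s + t, -2·s^2 + s - 8·t]].
At the point, J = [[10.0000, 0.0000], [6.5000, -23.0000]] (det J = -230.0000).
Solving J·Δ = −F gives Δ = (1.2250, -0.9364).

(1.2250, -0.9364)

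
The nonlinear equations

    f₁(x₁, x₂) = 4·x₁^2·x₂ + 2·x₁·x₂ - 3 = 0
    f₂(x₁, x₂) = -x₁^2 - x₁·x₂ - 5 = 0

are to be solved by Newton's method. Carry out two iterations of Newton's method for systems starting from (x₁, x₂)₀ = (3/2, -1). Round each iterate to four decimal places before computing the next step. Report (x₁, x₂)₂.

At (3/2, -1): F = (-15.0000, -5.7500).
Jacobian J = [[8·x₁·x₂ + 2·x₂, 4·x₁^2 + 2·x₁], [-2·x₁ - x₂, -x₁]].
At the point, J = [[-14.0000, 12.0000], [-2.0000, -1.5000]] (det J = 45.0000).
Solving J·Δ = −F gives Δ = (-2.0333, -1.1222).
Then the next iterate is (x₁, x₂)₁ = (-0.5333, -2.1222).
Round to (-0.5333, -2.1222) and repeat: F = (-3.150752, -6.416178), J = [[4.809754, 0.071036], [3.1888, 0.5333]].
Δ = (0.5236, 8.9001), so (x₁, x₂)₂ = (-0.0097, 6.7779).

(-0.0097, 6.7779)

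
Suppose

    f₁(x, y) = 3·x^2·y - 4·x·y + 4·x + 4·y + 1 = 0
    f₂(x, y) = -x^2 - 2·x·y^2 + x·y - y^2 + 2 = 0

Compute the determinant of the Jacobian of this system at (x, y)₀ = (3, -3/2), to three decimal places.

-180.000

J = [[6·x·y - 4·y + 4, 3·x^2 - 4·x + 4], [-2·x - 2·y^2 + y, -4·x·y + x - 2·y]].
At the point, J = [[-17.000, 19.000], [-12.000, 24.000]].
det J = -180.000.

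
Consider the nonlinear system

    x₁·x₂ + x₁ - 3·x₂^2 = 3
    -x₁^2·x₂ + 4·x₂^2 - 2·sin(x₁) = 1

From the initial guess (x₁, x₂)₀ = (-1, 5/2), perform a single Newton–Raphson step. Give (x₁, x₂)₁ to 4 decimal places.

At (-1, 5/2): F = (-25.2500, 23.182942).
Jacobian J = [[x₂ + 1, x₁ - 6·x₂], [-2·x₁·x₂ - 2·cos(x₁), -x₁^2 + 8·x₂]].
At the point, J = [[3.5000, -16.0000], [3.919395, 19.0000]] (det J = 129.210326).
Solving J·Δ = −F gives Δ = (0.8422, -1.3939).
Then the next iterate is (x₁, x₂)₁ = (-0.1578, 1.1061).

(-0.1578, 1.1061)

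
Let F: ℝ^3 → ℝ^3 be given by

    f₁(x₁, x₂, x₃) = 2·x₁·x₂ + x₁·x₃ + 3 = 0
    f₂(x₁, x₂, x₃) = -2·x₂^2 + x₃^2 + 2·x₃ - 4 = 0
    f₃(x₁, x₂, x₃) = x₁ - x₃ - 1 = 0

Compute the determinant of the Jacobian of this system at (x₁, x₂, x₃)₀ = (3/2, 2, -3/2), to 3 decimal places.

J = [[2·x₂ + x₃, 2·x₁, x₁], [0, -4·x₂, 2·x₃ + 2], [1, 0, -1]].
At the point, J = [[2.500, 3.000, 1.500], [0.000, -8.000, -1.000], [1.000, 0.000, -1.000]].
det J = 29.000.

29.000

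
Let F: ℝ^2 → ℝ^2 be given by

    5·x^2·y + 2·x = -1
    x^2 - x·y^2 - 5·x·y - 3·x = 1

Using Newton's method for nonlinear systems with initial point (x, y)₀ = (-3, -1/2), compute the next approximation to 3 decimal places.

At (-3, -1/2): F = (-27.500, 10.250).
Jacobian J = [[10·x·y + 2, 5·x^2], [2·x - y^2 - 5·y - 3, -2·x·y - 5·x]].
At the point, J = [[17.000, 45.000], [-6.750, 12.000]] (det J = 507.750).
Solving J·Δ = −F gives Δ = (1.558, 0.022).
Then the next iterate is (x, y)₁ = (-1.442, -0.478).

(-1.442, -0.478)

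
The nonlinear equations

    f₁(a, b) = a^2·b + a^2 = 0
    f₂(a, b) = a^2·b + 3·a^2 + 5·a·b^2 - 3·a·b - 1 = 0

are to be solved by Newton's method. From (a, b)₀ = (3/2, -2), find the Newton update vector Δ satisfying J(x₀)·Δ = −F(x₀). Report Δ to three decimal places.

At (3/2, -2): F = (-2.250, 40.250).
Jacobian J = [[2·a·b + 2·a, a^2], [2·a·b + 6·a + 5·b^2 - 3·b, a^2 + 10·a·b - 3·a]].
At the point, J = [[-3.000, 2.250], [29.000, -32.250]] (det J = 31.500).
Solving J·Δ = −F gives Δ = (0.571, 1.762).

(0.571, 1.762)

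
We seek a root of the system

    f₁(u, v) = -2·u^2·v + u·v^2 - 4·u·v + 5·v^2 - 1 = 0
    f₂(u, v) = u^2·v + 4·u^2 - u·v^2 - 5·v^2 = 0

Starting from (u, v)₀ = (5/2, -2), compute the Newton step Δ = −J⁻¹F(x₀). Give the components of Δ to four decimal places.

(-1.1958, 0.6807)

At (5/2, -2): F = (74.0000, -17.5000).
Jacobian J = [[-4·u·v + v^2 - 4·v, -2·u^2 + 2·u·v - 4·u + 10·v], [2·u·v + 8·u - v^2, u^2 - 2·u·v - 10·v]].
At the point, J = [[32.0000, -52.5000], [6.0000, 36.2500]] (det J = 1475.0000).
Solving J·Δ = −F gives Δ = (-1.1958, 0.6807).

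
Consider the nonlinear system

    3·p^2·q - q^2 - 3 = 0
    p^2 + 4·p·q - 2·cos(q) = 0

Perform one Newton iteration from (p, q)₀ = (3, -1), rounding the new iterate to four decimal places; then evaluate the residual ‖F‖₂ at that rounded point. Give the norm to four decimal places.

9.5378

At (3, -1): F = (-31.0000, -4.080605).
Jacobian J = [[6·p·q, 3·p^2 - 2·q], [2·p + 4·q, 4·p + 2·sin(q)]].
At the point, J = [[-18.0000, 29.0000], [2.0000, 10.317058]] (det J = -243.707045).
Solving J·Δ = −F gives Δ = (-0.8268, 0.5558).
Then the next iterate is (p, q)₁ = (2.1732, -0.4442).
Re-evaluating at (2.1732, -0.4442): F = (-9.490915, -0.944453), so ‖F‖₂ = 9.5378.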